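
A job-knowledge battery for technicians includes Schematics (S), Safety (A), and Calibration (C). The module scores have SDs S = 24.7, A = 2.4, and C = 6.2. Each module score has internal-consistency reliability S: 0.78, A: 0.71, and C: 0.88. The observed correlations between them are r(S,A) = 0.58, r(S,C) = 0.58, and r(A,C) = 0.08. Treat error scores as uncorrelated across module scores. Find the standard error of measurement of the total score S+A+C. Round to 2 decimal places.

Var(total) = 654.29 + 248.788 = 903.078.
True-score variance = 513.787 + 248.788 = 762.575, so reliability = 0.8444.
Error variance = 903.078 − 762.575 = 140.503; SEM = √140.503 = 11.85.

11.85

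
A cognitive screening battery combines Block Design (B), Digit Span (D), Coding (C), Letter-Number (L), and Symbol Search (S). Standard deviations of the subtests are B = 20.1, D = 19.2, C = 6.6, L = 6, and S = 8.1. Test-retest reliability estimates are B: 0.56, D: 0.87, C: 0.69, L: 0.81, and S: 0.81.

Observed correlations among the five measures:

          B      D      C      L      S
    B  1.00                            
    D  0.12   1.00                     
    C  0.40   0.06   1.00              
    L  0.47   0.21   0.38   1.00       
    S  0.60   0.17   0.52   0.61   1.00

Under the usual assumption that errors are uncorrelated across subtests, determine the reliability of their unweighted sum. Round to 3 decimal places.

Var(B+D+C+L+S) = 20.1² + 19.2² + 6.6² + 6² + 8.1² + 2·[20.1·19.2·0.12 + 20.1·6.6·0.40 + 20.1·6·0.47 + 20.1·8.1·0.60 + 19.2·6.6·0.06 + 19.2·6·0.21 + 19.2·8.1·0.17 + 6.6·6·0.38 + 6.6·8.1·0.52 + 6·8.1·0.61] = 917.82 + 768.938 = 1686.76.
Because errors are independent across components, Cov(Tᵢ,Tⱼ) = Cov(Xᵢ,Xⱼ); the off-diagonal part of the true-score variance is the same as above.
True-score variance = [20.1²·0.56 + 19.2²·0.87 + 6.6²·0.69 + 6²·0.81 + 8.1²·0.81] + 768.938 = 659.323 + 768.938 = 1428.26.
Reliability = 1428.26 / 1686.76 = 0.847.

0.847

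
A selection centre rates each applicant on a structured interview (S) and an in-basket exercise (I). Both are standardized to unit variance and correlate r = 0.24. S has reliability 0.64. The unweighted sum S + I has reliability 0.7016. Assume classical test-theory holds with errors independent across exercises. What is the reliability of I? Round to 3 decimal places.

0.620

Var(S+I) = 2 + 2·0.24 = 2.480.
True-score variance = ρ_S + ρ_I + 2·0.24, so 0.7016 = (0.64 + ρ_I + 0.48) / 2.480.
ρ_I = 0.7016·2.480 − 0.64 − 0.48 = 0.620.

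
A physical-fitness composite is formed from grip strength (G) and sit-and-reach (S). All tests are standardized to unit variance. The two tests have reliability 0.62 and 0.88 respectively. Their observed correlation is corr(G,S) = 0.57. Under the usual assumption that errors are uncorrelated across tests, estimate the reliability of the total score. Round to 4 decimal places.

Var(G+S) = 2 + 2·[0.57] = 2 + 1.14 = 3.14.
Because errors are independent across components, Cov(Tᵢ,Tⱼ) = Cov(Xᵢ,Xⱼ); the off-diagonal part of the true-score variance is the same as above.
True-score variance = [0.62 + 0.88] + 1.14 = 1.5 + 1.14 = 2.64.
Reliability = 2.64 / 3.14 = 0.8408.

0.8408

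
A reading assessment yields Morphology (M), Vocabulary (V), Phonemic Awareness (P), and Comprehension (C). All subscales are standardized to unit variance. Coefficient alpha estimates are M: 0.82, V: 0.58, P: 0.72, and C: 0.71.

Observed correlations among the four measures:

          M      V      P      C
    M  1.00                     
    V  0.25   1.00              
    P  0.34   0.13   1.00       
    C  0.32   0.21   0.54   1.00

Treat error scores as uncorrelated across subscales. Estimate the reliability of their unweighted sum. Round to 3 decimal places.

0.846

Var(M+V+P+C) = 4 + 2·[0.25 + 0.34 + 0.32 + 0.13 + 0.21 + 0.54] = 4 + 3.58 = 7.58.
Because errors are independent across components, Cov(Tᵢ,Tⱼ) = Cov(Xᵢ,Xⱼ); the off-diagonal part of the true-score variance is the same as above.
True-score variance = [0.82 + 0.58 + 0.72 + 0.71] + 3.58 = 2.83 + 3.58 = 6.41.
Reliability = 6.41 / 7.58 = 0.846.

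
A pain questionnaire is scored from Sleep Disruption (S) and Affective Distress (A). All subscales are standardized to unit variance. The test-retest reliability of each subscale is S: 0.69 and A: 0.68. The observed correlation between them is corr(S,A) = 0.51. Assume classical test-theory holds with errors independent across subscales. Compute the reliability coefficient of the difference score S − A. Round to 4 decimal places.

Var(S−A) = 1 + 1 − 2·0.51 = 2 − 1.02 = 0.98.
With uncorrelated errors the cross-covariances are all true-score covariance, so they carry over unchanged; only the diagonal terms shrink to ρᵢσᵢ².
True-score variance = [0.69 + 0.68] − 1.02 = 1.37 − 1.02 = 0.35.
Reliability = 0.35 / 0.98 = 0.3571.

0.3571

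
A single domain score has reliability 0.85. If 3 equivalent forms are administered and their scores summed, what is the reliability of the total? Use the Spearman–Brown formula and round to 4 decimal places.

ρ_k = kρ / (1 + (k−1)ρ) = 3·0.85 / (1 + 2·0.85) = 2.550 / 2.700 = 0.9444.

0.9444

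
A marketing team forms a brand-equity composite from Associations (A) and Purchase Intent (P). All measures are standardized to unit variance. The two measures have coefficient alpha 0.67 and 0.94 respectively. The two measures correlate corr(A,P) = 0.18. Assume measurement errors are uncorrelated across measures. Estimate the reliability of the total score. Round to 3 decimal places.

Var(A+P) = 2 + 2·[0.18] = 2 + 0.36 = 2.36.
Under uncorrelated errors the observed covariances equal the true-score covariances, so only the own-variance terms attenuate.
True-score variance = [0.67 + 0.94] + 0.36 = 1.61 + 0.36 = 1.97.
Reliability = 1.97 / 2.36 = 0.835.

0.835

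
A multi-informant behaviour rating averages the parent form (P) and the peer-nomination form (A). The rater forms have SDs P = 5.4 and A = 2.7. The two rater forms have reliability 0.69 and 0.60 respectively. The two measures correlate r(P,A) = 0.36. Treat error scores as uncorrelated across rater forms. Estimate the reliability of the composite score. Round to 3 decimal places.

0.745

Var(P+A) = 5.4² + 2.7² + 2·[5.4·2.7·0.36] = 36.45 + 10.4976 = 46.9476.
With uncorrelated errors the cross-covariances are all true-score covariance, so they carry over unchanged; only the diagonal terms shrink to ρᵢσᵢ².
True-score variance = [5.4²·0.69 + 2.7²·0.60] + 10.4976 = 24.4944 + 10.4976 = 34.992.
Reliability = 34.992 / 46.9476 = 0.745.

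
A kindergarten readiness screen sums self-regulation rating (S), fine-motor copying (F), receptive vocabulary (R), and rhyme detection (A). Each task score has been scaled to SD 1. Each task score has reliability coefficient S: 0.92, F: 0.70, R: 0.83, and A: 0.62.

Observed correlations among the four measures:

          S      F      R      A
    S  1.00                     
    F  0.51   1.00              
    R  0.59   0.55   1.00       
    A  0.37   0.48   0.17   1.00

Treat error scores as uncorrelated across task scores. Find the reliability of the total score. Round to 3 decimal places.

Var(S+F+R+A) = 4 + 2·[0.51 + 0.59 + 0.37 + 0.55 + 0.48 + 0.17] = 4 + 5.34 = 9.34.
With uncorrelated errors the cross-covariances are all true-score covariance, so they carry over unchanged; only the diagonal terms shrink to ρᵢσᵢ².
True-score variance = [0.92 + 0.70 + 0.83 + 0.62] + 5.34 = 3.07 + 5.34 = 8.41.
Reliability = 8.41 / 9.34 = 0.900.

0.900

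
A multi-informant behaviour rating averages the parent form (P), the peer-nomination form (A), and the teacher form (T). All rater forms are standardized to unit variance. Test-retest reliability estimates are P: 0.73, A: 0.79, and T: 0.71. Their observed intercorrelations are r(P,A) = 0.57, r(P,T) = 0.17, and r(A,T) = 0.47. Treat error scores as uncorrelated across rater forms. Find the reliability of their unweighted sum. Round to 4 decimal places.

0.8579

Var(P+A+T) = 3 + 2·[0.57 + 0.17 + 0.47] = 3 + 2.42 = 5.42.
With uncorrelated errors the cross-covariances are all true-score covariance, so they carry over unchanged; only the diagonal terms shrink to ρᵢσᵢ².
True-score variance = [0.73 + 0.79 + 0.71] + 2.42 = 2.23 + 2.42 = 4.65.
Reliability = 4.65 / 5.42 = 0.8579.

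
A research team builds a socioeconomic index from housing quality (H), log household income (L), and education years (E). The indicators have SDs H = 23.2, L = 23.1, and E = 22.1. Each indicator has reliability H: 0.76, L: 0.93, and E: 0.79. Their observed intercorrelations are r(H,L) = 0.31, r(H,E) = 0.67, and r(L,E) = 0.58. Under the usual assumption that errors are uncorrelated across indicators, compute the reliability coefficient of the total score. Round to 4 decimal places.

0.9152

Var(H+L+E) = 23.2² + 23.1² + 22.1² + 2·[23.2·23.1·0.31 + 23.2·22.1·0.67 + 23.1·22.1·0.58] = 1560.26 + 1611.51 = 3171.77.
Because errors are independent across components, Cov(Tᵢ,Tⱼ) = Cov(Xᵢ,Xⱼ); the off-diagonal part of the true-score variance is the same as above.
True-score variance = [23.2²·0.76 + 23.1²·0.93 + 22.1²·0.79] + 1611.51 = 1291.16 + 1611.51 = 2902.67.
Reliability = 2902.67 / 3171.77 = 0.9152.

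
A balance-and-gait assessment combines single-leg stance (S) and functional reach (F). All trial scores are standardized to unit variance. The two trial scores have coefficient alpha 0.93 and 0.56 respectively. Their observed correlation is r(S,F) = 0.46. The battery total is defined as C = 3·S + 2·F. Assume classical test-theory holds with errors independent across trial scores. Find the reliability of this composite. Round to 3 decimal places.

0.871

Var(C) = 3² + 2² + 2·[6·0.46] = 13 + 5.52 = 18.52.
Because errors are independent across components, Cov(Tᵢ,Tⱼ) = Cov(Xᵢ,Xⱼ); the off-diagonal part of the true-score variance is the same as above.
True-score variance = [3²·0.93 + 2²·0.56] + 5.52 = 10.61 + 5.52 = 16.13.
Reliability = 16.13 / 18.52 = 0.871.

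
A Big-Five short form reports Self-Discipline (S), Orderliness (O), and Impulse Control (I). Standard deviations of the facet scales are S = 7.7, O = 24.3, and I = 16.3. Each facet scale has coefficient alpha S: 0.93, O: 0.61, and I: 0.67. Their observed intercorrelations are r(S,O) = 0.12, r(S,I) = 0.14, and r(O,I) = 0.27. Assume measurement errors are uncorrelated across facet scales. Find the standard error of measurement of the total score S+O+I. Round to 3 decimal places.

17.948

Var(total) = 915.47 + 293.938 = 1209.41.
True-score variance = 593.351 + 293.938 = 887.289, so reliability = 0.7337.
Error variance = 1209.41 − 887.289 = 322.119; SEM = √322.119 = 17.948.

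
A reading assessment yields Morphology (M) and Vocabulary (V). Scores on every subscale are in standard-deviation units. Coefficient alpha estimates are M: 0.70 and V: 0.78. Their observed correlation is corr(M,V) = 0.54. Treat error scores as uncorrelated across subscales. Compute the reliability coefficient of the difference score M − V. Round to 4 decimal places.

Var(M−V) = 1 + 1 − 2·0.54 = 2 − 1.08 = 0.92.
With uncorrelated errors the cross-covariances are all true-score covariance, so they carry over unchanged; only the diagonal terms shrink to ρᵢσᵢ².
True-score variance = [0.70 + 0.78] − 1.08 = 1.48 − 1.08 = 0.4.
Reliability = 0.4 / 0.92 = 0.4348.

0.4348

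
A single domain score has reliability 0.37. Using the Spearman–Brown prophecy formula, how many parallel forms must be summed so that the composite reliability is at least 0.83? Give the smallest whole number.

k ≥ ρ*(1−ρ₁)/(ρ₁(1−ρ*)) = 0.83·0.63 / (0.37·0.17) = 8.313.
Smallest integer k = 9.

9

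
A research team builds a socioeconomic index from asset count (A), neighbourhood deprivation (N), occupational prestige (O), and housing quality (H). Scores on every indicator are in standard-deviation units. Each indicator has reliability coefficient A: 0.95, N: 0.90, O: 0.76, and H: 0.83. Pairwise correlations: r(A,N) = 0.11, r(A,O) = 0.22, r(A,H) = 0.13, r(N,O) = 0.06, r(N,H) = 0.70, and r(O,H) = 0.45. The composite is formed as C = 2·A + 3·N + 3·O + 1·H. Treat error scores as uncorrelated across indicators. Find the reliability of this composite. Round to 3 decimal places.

Var(C) = 2² + 3² + 3² + 1 + 2·[6·0.11 + 6·0.22 + 2·0.13 + 9·0.06 + 3·0.70 + 3·0.45] = 23 + 12.46 = 35.46.
Under uncorrelated errors the observed covariances equal the true-score covariances, so only the own-variance terms attenuate.
True-score variance = [2²·0.95 + 3²·0.90 + 3²·0.76 + 0.83] + 12.46 = 19.57 + 12.46 = 32.03.
Reliability = 32.03 / 35.46 = 0.903.

0.903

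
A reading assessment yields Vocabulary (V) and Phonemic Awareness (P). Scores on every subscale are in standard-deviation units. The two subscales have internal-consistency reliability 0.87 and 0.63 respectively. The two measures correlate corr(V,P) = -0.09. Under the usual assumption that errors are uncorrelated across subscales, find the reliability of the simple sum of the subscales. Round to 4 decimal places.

Var(V+P) = 2 + 2·[(-0.09)] = 2 − 0.18 = 1.82.
With uncorrelated errors the cross-covariances are all true-score covariance, so they carry over unchanged; only the diagonal terms shrink to ρᵢσᵢ².
True-score variance = [0.87 + 0.63] − 0.18 = 1.5 − 0.18 = 1.32.
Reliability = 1.32 / 1.82 = 0.7253.

0.7253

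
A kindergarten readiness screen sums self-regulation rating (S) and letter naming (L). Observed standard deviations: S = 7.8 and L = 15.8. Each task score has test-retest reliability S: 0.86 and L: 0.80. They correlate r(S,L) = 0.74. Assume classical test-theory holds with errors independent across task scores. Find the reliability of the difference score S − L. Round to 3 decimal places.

Var(S−L) = 7.8² + 15.8² − 2·7.8·15.8·0.74 = 310.48 − 182.395 = 128.085.
Because errors are independent across components, Cov(Tᵢ,Tⱼ) = Cov(Xᵢ,Xⱼ); the off-diagonal part of the true-score variance is the same as above.
True-score variance = [7.8²·0.86 + 15.8²·0.80] − 182.395 = 252.034 − 182.395 = 69.6392.
Reliability = 69.6392 / 128.085 = 0.544.

0.544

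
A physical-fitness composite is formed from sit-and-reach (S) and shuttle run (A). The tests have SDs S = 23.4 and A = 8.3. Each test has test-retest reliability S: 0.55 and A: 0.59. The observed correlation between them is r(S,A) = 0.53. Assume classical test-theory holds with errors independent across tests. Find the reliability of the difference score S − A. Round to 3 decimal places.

0.331

Var(S−A) = 23.4² + 8.3² − 2·23.4·8.3·0.53 = 616.45 − 205.873 = 410.577.
Because errors are independent across components, Cov(Tᵢ,Tⱼ) = Cov(Xᵢ,Xⱼ); the off-diagonal part of the true-score variance is the same as above.
True-score variance = [23.4²·0.55 + 8.3²·0.59] − 205.873 = 341.803 − 205.873 = 135.93.
Reliability = 135.93 / 410.577 = 0.331.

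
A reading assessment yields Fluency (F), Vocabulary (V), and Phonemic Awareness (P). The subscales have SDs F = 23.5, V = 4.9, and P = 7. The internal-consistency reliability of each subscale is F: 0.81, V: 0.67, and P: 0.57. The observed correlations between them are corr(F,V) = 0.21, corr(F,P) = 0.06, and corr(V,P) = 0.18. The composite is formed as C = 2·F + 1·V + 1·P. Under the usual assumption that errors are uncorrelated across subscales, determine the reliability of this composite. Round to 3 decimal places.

Var(C) = 2²·23.5² + 4.9² + 7² + 2·[2·23.5·4.9·0.21 + 2·23.5·7·0.06 + 4.9·7·0.18] = 2282.01 + 148.554 = 2430.56.
Because errors are independent across components, Cov(Tᵢ,Tⱼ) = Cov(Xᵢ,Xⱼ); the off-diagonal part of the true-score variance is the same as above.
True-score variance = [2²·23.5²·0.81 + 4.9²·0.67 + 7²·0.57] + 148.554 = 1833.31 + 148.554 = 1981.86.
Reliability = 1981.86 / 2430.56 = 0.815.

0.815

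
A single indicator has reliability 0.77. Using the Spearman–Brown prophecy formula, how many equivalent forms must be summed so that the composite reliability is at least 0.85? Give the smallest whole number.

2

k ≥ ρ*(1−ρ₁)/(ρ₁(1−ρ*)) = 0.85·0.23 / (0.77·0.15) = 1.693.
Smallest integer k = 2.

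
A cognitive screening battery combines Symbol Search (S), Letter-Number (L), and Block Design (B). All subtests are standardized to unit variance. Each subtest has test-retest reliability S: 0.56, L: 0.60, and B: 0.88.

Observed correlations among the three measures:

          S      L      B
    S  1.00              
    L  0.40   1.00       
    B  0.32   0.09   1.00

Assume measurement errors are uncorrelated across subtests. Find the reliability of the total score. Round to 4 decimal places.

Var(S+L+B) = 3 + 2·[0.40 + 0.32 + 0.09] = 3 + 1.62 = 4.62.
Under uncorrelated errors the observed covariances equal the true-score covariances, so only the own-variance terms attenuate.
True-score variance = [0.56 + 0.60 + 0.88] + 1.62 = 2.04 + 1.62 = 3.66.
Reliability = 3.66 / 4.62 = 0.7922.

0.7922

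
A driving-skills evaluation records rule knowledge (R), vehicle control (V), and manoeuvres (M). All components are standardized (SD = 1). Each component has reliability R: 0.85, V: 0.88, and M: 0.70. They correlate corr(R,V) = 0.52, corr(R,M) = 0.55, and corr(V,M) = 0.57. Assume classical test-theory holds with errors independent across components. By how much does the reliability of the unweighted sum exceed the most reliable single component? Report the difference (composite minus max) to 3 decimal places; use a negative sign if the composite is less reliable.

Var(sum) = 3 + 3.28 = 6.28; true-score variance = 2.43 + 3.28 = 5.71; composite reliability = 0.9092.
Max component reliability = 0.8800.
Difference = 0.9092 − 0.8800 = 0.029.

0.029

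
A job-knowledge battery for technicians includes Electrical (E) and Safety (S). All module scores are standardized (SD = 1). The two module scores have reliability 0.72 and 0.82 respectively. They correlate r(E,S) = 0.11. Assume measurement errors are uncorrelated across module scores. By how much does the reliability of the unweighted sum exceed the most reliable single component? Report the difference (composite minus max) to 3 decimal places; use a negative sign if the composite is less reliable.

-0.027

Var(sum) = 2 + 0.22 = 2.22; true-score variance = 1.54 + 0.22 = 1.76; composite reliability = 0.7928.
Max component reliability = 0.8200.
Difference = 0.7928 − 0.8200 = -0.027.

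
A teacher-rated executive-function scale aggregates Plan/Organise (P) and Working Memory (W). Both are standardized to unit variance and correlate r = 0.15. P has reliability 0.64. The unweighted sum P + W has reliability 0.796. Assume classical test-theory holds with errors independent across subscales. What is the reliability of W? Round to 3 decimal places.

Var(P+W) = 2 + 2·0.15 = 2.300.
True-score variance = ρ_P + ρ_W + 2·0.15, so 0.796 = (0.64 + ρ_W + 0.30) / 2.300.
ρ_W = 0.796·2.300 − 0.64 − 0.30 = 0.891.

0.891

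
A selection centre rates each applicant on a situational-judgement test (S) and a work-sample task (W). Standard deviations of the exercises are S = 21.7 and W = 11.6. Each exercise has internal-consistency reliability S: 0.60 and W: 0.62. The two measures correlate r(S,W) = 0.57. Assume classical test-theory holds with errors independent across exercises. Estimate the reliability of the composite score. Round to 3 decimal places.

0.732

Var(S+W) = 21.7² + 11.6² + 2·[21.7·11.6·0.57] = 605.45 + 286.961 = 892.411.
With uncorrelated errors the cross-covariances are all true-score covariance, so they carry over unchanged; only the diagonal terms shrink to ρᵢσᵢ².
True-score variance = [21.7²·0.60 + 11.6²·0.62] + 286.961 = 365.961 + 286.961 = 652.922.
Reliability = 652.922 / 892.411 = 0.732.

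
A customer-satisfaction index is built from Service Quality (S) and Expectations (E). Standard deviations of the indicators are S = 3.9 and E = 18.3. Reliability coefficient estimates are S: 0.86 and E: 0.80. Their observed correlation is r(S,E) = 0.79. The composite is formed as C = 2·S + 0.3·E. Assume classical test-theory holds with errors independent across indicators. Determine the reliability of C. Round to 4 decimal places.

Var(C) = 2²·3.9² + 0.3²·18.3² + 2·[0.6·3.9·18.3·0.79] = 90.9801 + 67.6588 = 158.639.
Under uncorrelated errors the observed covariances equal the true-score covariances, so only the own-variance terms attenuate.
True-score variance = [2²·3.9²·0.86 + 0.3²·18.3²·0.80] + 67.6588 = 76.4345 + 67.6588 = 144.093.
Reliability = 144.093 / 158.639 = 0.9083.

0.9083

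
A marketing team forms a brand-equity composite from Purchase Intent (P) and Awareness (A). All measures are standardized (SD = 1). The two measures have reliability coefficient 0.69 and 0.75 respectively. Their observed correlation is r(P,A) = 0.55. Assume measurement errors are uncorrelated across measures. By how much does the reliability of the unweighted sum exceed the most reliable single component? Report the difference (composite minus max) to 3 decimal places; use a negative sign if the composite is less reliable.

0.069

Var(sum) = 2 + 1.1 = 3.1; true-score variance = 1.44 + 1.1 = 2.54; composite reliability = 0.8194.
Max component reliability = 0.7500.
Difference = 0.8194 − 0.7500 = 0.069.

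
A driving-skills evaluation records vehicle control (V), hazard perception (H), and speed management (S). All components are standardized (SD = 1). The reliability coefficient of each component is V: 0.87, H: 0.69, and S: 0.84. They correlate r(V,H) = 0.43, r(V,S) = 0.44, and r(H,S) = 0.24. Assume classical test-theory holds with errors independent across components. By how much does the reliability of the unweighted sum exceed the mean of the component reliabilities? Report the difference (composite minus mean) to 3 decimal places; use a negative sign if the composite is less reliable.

Var(sum) = 3 + 2.22 = 5.22; true-score variance = 2.4 + 2.22 = 4.62; composite reliability = 0.8851.
Mean component reliability = 0.8000.
Difference = 0.8851 − 0.8000 = 0.085.

0.085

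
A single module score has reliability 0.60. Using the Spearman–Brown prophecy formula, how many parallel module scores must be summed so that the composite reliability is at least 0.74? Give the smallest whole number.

2

k ≥ ρ*(1−ρ₁)/(ρ₁(1−ρ*)) = 0.74·0.40 / (0.60·0.26) = 1.897.
Smallest integer k = 2.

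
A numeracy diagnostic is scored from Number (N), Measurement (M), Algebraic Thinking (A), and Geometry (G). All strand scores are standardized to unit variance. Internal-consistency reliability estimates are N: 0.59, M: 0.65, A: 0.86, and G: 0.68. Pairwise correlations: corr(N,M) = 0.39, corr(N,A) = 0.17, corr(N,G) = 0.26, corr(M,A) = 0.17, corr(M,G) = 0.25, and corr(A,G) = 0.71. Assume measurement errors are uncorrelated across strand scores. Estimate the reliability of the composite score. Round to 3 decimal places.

0.846

Var(N+M+A+G) = 4 + 2·[0.39 + 0.17 + 0.26 + 0.17 + 0.25 + 0.71] = 4 + 3.9 = 7.9.
Because errors are independent across components, Cov(Tᵢ,Tⱼ) = Cov(Xᵢ,Xⱼ); the off-diagonal part of the true-score variance is the same as above.
True-score variance = [0.59 + 0.65 + 0.86 + 0.68] + 3.9 = 2.78 + 3.9 = 6.68.
Reliability = 6.68 / 7.9 = 0.846.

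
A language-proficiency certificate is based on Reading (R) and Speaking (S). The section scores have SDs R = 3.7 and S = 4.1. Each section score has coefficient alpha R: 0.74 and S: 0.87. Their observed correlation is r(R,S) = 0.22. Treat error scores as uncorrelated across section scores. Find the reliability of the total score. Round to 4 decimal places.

Var(R+S) = 3.7² + 4.1² + 2·[3.7·4.1·0.22] = 30.5 + 6.6748 = 37.1748.
Because errors are independent across components, Cov(Tᵢ,Tⱼ) = Cov(Xᵢ,Xⱼ); the off-diagonal part of the true-score variance is the same as above.
True-score variance = [3.7²·0.74 + 4.1²·0.87] + 6.6748 = 24.7553 + 6.6748 = 31.4301.
Reliability = 31.4301 / 37.1748 = 0.8455.

0.8455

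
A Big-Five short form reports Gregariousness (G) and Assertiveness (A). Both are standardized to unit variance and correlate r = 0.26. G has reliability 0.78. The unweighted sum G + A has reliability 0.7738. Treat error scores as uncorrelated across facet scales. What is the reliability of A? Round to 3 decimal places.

0.650

Var(G+A) = 2 + 2·0.26 = 2.520.
True-score variance = ρ_G + ρ_A + 2·0.26, so 0.7738 = (0.78 + ρ_A + 0.52) / 2.520.
ρ_A = 0.7738·2.520 − 0.78 − 0.52 = 0.650.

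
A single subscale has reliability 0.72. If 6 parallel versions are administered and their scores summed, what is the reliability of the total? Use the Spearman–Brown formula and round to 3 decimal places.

ρ_k = kρ / (1 + (k−1)ρ) = 6·0.72 / (1 + 5·0.72) = 4.320 / 4.600 = 0.939.

0.939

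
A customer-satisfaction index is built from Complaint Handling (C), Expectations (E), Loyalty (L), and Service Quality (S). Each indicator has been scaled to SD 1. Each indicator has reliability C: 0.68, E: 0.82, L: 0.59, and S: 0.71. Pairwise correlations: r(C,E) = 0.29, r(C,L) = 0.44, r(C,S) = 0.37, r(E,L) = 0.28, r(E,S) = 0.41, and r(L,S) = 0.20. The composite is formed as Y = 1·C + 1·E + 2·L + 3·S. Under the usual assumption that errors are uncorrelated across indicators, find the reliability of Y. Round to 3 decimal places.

0.814

Var(Y) = 1 + 1 + 2² + 3² + 2·[0.29 + 2·0.44 + 3·0.37 + 2·0.28 + 3·0.41 + 6·0.20] = 15 + 10.54 = 25.54.
With uncorrelated errors the cross-covariances are all true-score covariance, so they carry over unchanged; only the diagonal terms shrink to ρᵢσᵢ².
True-score variance = [0.68 + 0.82 + 2²·0.59 + 3²·0.71] + 10.54 = 10.25 + 10.54 = 20.79.
Reliability = 20.79 / 25.54 = 0.814.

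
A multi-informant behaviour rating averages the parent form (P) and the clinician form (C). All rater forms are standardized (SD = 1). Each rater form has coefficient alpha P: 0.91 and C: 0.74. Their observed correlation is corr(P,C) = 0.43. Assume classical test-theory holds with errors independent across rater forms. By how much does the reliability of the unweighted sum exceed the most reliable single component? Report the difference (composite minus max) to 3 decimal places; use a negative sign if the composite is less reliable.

-0.032

Var(sum) = 2 + 0.86 = 2.86; true-score variance = 1.65 + 0.86 = 2.51; composite reliability = 0.8776.
Max component reliability = 0.9100.
Difference = 0.8776 − 0.9100 = -0.032.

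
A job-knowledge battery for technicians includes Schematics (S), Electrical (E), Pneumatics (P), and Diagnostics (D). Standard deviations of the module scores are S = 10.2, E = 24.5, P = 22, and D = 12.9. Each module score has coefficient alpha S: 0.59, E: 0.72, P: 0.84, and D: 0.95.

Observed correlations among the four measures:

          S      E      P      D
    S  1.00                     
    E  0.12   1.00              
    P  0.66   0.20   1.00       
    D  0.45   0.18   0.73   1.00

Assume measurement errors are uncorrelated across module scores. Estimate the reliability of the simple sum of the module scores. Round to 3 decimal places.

Var(S+E+P+D) = 10.2² + 24.5² + 22² + 12.9² + 2·[10.2·24.5·0.12 + 10.2·22·0.66 + 10.2·12.9·0.45 + 24.5·22·0.20 + 24.5·12.9·0.18 + 22·12.9·0.73] = 1354.7 + 1218.33 = 2573.03.
Under uncorrelated errors the observed covariances equal the true-score covariances, so only the own-variance terms attenuate.
True-score variance = [10.2²·0.59 + 24.5²·0.72 + 22²·0.84 + 12.9²·0.95] + 1218.33 = 1058.21 + 1218.33 = 2276.55.
Reliability = 2276.55 / 2573.03 = 0.885.

0.885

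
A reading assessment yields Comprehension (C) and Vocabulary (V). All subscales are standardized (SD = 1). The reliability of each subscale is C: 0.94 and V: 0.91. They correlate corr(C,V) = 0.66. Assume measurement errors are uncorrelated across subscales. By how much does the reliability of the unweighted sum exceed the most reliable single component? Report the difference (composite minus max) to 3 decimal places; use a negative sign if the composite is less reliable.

Var(sum) = 2 + 1.32 = 3.32; true-score variance = 1.85 + 1.32 = 3.17; composite reliability = 0.9548.
Max component reliability = 0.9400.
Difference = 0.9548 − 0.9400 = 0.015.

0.015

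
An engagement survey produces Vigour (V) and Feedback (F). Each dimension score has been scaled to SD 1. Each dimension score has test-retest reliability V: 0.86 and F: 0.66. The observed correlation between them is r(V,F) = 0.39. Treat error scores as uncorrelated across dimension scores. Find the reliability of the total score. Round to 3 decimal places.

Var(V+F) = 2 + 2·[0.39] = 2 + 0.78 = 2.78.
Because errors are independent across components, Cov(Tᵢ,Tⱼ) = Cov(Xᵢ,Xⱼ); the off-diagonal part of the true-score variance is the same as above.
True-score variance = [0.86 + 0.66] + 0.78 = 1.52 + 0.78 = 2.3.
Reliability = 2.3 / 2.78 = 0.827.

0.827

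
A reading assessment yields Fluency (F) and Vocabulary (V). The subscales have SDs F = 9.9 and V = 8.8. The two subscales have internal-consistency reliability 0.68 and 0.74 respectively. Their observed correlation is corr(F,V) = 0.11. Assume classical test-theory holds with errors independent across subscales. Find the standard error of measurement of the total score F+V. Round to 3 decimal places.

7.176

Var(total) = 175.45 + 19.1664 = 194.616.
True-score variance = 123.952 + 19.1664 = 143.119, so reliability = 0.7354.
Error variance = 194.616 − 143.119 = 51.4976; SEM = √51.4976 = 7.176.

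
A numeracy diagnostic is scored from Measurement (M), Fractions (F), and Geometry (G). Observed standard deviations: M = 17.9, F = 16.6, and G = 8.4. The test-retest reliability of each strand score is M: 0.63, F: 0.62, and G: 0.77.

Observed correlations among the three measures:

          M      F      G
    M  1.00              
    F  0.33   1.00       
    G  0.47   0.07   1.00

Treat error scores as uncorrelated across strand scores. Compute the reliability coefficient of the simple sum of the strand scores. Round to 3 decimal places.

0.766

Var(M+F+G) = 17.9² + 16.6² + 8.4² + 2·[17.9·16.6·0.33 + 17.9·8.4·0.47 + 16.6·8.4·0.07] = 666.53 + 356.972 = 1023.5.
With uncorrelated errors the cross-covariances are all true-score covariance, so they carry over unchanged; only the diagonal terms shrink to ρᵢσᵢ².
True-score variance = [17.9²·0.63 + 16.6²·0.62 + 8.4²·0.77] + 356.972 = 427.037 + 356.972 = 784.009.
Reliability = 784.009 / 1023.5 = 0.766.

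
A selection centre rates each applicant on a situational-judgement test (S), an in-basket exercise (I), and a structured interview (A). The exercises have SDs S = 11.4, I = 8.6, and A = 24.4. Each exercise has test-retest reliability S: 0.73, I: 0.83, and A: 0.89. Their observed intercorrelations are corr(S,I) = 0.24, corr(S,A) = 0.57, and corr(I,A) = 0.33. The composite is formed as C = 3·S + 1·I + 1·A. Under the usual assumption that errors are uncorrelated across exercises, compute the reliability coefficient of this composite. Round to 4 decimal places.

Var(C) = 3²·11.4² + 8.6² + 24.4² + 2·[3·11.4·8.6·0.24 + 3·11.4·24.4·0.57 + 8.6·24.4·0.33] = 1838.96 + 1230.98 = 3069.94.
With uncorrelated errors the cross-covariances are all true-score covariance, so they carry over unchanged; only the diagonal terms shrink to ρᵢσᵢ².
True-score variance = [3²·11.4²·0.73 + 8.6²·0.83 + 24.4²·0.89] + 1230.98 = 1445.09 + 1230.98 = 2676.07.
Reliability = 2676.07 / 3069.94 = 0.8717.

0.8717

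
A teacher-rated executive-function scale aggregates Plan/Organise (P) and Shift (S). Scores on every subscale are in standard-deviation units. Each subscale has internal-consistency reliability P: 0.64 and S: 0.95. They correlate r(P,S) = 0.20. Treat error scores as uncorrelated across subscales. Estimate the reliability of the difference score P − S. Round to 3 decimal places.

0.744

Var(P−S) = 1 + 1 − 2·0.20 = 2 − 0.4 = 1.6.
Under uncorrelated errors the observed covariances equal the true-score covariances, so only the own-variance terms attenuate.
True-score variance = [0.64 + 0.95] − 0.4 = 1.59 − 0.4 = 1.19.
Reliability = 1.19 / 1.6 = 0.744.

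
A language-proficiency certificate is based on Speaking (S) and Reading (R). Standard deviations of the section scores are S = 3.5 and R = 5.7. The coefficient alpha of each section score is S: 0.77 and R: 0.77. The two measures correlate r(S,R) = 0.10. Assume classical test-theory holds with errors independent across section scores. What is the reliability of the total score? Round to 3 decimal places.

0.789

Var(S+R) = 3.5² + 5.7² + 2·[3.5·5.7·0.10] = 44.74 + 3.99 = 48.73.
With uncorrelated errors the cross-covariances are all true-score covariance, so they carry over unchanged; only the diagonal terms shrink to ρᵢσᵢ².
True-score variance = [3.5²·0.77 + 5.7²·0.77] + 3.99 = 34.4498 + 3.99 = 38.4398.
Reliability = 38.4398 / 48.73 = 0.789.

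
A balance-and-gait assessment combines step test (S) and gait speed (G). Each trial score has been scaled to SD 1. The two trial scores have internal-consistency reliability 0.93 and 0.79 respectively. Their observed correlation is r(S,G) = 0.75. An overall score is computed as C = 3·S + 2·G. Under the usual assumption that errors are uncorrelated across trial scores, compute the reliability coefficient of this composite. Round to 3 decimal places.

0.933

Var(C) = 3² + 2² + 2·[6·0.75] = 13 + 9 = 22.
Under uncorrelated errors the observed covariances equal the true-score covariances, so only the own-variance terms attenuate.
True-score variance = [3²·0.93 + 2²·0.79] + 9 = 11.53 + 9 = 20.53.
Reliability = 20.53 / 22 = 0.933.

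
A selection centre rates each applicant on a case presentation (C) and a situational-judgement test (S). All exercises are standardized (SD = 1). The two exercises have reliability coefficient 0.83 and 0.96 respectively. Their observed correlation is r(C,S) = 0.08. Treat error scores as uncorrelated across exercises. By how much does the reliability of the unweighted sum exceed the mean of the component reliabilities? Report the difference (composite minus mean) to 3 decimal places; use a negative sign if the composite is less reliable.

Var(sum) = 2 + 0.16 = 2.16; true-score variance = 1.79 + 0.16 = 1.95; composite reliability = 0.9028.
Mean component reliability = 0.8950.
Difference = 0.9028 − 0.8950 = 0.008.

0.008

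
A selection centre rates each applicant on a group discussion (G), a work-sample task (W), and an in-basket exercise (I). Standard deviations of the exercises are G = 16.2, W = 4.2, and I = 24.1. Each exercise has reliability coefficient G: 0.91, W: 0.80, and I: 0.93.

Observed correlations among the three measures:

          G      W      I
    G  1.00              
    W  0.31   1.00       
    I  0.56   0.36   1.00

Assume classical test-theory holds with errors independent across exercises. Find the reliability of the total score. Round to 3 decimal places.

Var(G+W+I) = 16.2² + 4.2² + 24.1² + 2·[16.2·4.2·0.31 + 16.2·24.1·0.56 + 4.2·24.1·0.36] = 860.89 + 552.334 = 1413.22.
With uncorrelated errors the cross-covariances are all true-score covariance, so they carry over unchanged; only the diagonal terms shrink to ρᵢσᵢ².
True-score variance = [16.2²·0.91 + 4.2²·0.80 + 24.1²·0.93] + 552.334 = 793.086 + 552.334 = 1345.42.
Reliability = 1345.42 / 1413.22 = 0.952.

0.952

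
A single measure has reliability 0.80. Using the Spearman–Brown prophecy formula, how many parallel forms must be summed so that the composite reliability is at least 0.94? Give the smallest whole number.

k ≥ ρ*(1−ρ₁)/(ρ₁(1−ρ*)) = 0.94·0.20 / (0.80·0.06) = 3.917.
Smallest integer k = 4.

4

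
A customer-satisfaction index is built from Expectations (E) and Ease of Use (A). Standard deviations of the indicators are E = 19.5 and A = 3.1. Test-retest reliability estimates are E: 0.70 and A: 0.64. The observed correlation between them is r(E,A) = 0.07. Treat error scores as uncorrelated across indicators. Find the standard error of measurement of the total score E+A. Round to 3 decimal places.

10.841

Var(total) = 389.86 + 8.463 = 398.323.
True-score variance = 272.325 + 8.463 = 280.788, so reliability = 0.7049.
Error variance = 398.323 − 280.788 = 117.535; SEM = √117.535 = 10.841.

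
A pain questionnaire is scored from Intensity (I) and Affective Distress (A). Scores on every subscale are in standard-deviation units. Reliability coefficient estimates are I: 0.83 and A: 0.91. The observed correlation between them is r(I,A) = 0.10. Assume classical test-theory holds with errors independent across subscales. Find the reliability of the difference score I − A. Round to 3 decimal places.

0.856

Var(I−A) = 1 + 1 − 2·0.10 = 2 − 0.2 = 1.8.
Because errors are independent across components, Cov(Tᵢ,Tⱼ) = Cov(Xᵢ,Xⱼ); the off-diagonal part of the true-score variance is the same as above.
True-score variance = [0.83 + 0.91] − 0.2 = 1.74 − 0.2 = 1.54.
Reliability = 1.54 / 1.8 = 0.856.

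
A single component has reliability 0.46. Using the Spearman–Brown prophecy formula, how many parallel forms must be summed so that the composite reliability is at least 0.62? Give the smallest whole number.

k ≥ ρ*(1−ρ₁)/(ρ₁(1−ρ*)) = 0.62·0.54 / (0.46·0.38) = 1.915.
Smallest integer k = 2.

2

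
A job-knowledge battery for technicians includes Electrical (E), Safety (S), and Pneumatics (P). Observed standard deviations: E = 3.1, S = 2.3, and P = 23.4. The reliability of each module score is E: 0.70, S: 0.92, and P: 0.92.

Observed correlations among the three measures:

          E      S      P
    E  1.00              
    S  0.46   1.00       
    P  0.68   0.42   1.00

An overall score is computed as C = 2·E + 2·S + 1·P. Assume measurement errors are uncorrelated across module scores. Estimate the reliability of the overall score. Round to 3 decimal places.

Var(C) = 2²·3.1² + 2²·2.3² + 23.4² + 2·[4·3.1·2.3·0.46 + 2·3.1·23.4·0.68 + 2·2.3·23.4·0.42] = 607.16 + 313.965 = 921.125.
Because errors are independent across components, Cov(Tᵢ,Tⱼ) = Cov(Xᵢ,Xⱼ); the off-diagonal part of the true-score variance is the same as above.
True-score variance = [2²·3.1²·0.70 + 2²·2.3²·0.92 + 23.4²·0.92] + 313.965 = 550.13 + 313.965 = 864.095.
Reliability = 864.095 / 921.125 = 0.938.

0.938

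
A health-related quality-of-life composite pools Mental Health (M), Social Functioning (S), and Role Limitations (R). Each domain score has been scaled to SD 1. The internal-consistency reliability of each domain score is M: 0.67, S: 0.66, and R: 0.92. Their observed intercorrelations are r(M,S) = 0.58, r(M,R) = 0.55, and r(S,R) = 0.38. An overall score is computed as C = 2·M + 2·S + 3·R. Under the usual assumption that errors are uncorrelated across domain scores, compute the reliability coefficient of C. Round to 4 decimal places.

0.8963

Var(C) = 2² + 2² + 3² + 2·[4·0.58 + 6·0.55 + 6·0.38] = 17 + 15.8 = 32.8.
Because errors are independent across components, Cov(Tᵢ,Tⱼ) = Cov(Xᵢ,Xⱼ); the off-diagonal part of the true-score variance is the same as above.
True-score variance = [2²·0.67 + 2²·0.66 + 3²·0.92] + 15.8 = 13.6 + 15.8 = 29.4.
Reliability = 29.4 / 32.8 = 0.8963.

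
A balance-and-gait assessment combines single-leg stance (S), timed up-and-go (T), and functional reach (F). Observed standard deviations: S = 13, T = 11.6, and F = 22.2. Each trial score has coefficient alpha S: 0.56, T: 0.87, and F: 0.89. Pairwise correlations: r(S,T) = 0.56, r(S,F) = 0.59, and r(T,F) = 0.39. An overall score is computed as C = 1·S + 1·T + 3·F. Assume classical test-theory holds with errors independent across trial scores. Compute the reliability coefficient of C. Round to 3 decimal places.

Var(C) = 13² + 11.6² + 3²·22.2² + 2·[13·11.6·0.56 + 3·13·22.2·0.59 + 3·11.6·22.2·0.39] = 4739.12 + 1793.14 = 6532.26.
With uncorrelated errors the cross-covariances are all true-score covariance, so they carry over unchanged; only the diagonal terms shrink to ρᵢσᵢ².
True-score variance = [13²·0.56 + 11.6²·0.87 + 3²·22.2²·0.89] + 1793.14 = 4159.36 + 1793.14 = 5952.49.
Reliability = 5952.49 / 6532.26 = 0.911.

0.911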